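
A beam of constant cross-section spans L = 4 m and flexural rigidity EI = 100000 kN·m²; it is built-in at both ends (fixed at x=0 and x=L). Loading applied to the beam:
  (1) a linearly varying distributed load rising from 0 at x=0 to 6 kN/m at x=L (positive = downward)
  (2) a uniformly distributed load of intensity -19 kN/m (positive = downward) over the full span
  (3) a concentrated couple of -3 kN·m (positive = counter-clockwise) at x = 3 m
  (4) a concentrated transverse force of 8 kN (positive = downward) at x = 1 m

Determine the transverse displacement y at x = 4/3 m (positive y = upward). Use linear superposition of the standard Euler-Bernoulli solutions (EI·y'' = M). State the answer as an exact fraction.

Load 1 — triangular load w₀=6 kN/m (0→w₀ over full span):
  y_1 = -w₀x²(L-x)²(x+2L)/(120LEI) = -6·(4/3)²·(4-(4/3))²·((4/3)+2·4)/(120·4·100000) = -56/3796875 m
Load 2 — uniform load w=-19 kN/m over full span:
  y_2 = -wx²(L-x)²/(24EI) = -(-19)·(4/3)²·(4-(4/3))²/(24·100000) = 76/759375 m
Load 3 — applied couple M₀=-3 kN·m at a=3 m (b=L-a=1):
  y_3 = (R_Ax³/6 - M_Ax²/2)/EI  [x≤a] with R_A=-27/32, M_A=-15/16 = ((-27/32)·(4/3)³/6 - (-15/16)·(4/3)²/2)/100000 = 1/200000 m
Load 4 — point force P=8 kN at a=1 m (b=L-a=3):
  y_4 = -Pa²(L-x)²(3bL-(3b+a)(L-x))/(6L³EI)  [x>a] = -8·1²·(4-(4/3))²·(3·3·4-(3·3+1)·(4-(4/3)))/(6·4³·100000) = -7/506250 m
Superposition: y = Σ y_i = 6197/81000000 m ≈ 0.000077 m

y(4/3) = 6197/81000000 m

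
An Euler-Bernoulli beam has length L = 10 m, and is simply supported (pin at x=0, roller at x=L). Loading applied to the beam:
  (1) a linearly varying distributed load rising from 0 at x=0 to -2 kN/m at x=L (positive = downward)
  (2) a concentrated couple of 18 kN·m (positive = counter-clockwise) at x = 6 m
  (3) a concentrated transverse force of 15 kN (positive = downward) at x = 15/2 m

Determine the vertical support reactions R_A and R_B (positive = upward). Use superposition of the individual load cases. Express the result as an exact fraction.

R_A = 133/60 kN, R_B = 167/60 kN

Load 1 — triangular load w₀=-2 kN/m (0→w₀ over full span):
  R_A = w₀L/6 = (-2)·10/6 = -10/3 kN
  R_B = w₀L/3 = (-2)·10/3 = -20/3 kN
Load 2 — applied couple M₀=18 kN·m at a=6 m (b=L-a=4):
  R_A = M₀/L = 18/10 = 9/5 kN
  R_B = -M₀/L = -18/10 = -9/5 kN
Load 3 — point force P=15 kN at a=15/2 m (b=L-a=5/2):
  R_A = Pb/L = 15·(5/2)/10 = 15/4 kN
  R_B = Pa/L = 15·(15/2)/10 = 45/4 kN
Superposition: R_A = 133/60 kN, R_B = 167/60 kN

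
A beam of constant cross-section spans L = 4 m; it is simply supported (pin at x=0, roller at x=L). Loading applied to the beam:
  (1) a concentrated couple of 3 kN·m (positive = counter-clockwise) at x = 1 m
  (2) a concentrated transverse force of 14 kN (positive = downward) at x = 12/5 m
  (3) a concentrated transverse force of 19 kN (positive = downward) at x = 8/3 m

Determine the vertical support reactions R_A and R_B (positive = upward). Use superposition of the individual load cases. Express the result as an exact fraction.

R_A = 761/60 kN, R_B = 1219/60 kN

Load 1 — applied couple M₀=3 kN·m at a=1 m (b=L-a=3):
  R_A = M₀/L = 3/4 kN
  R_B = -M₀/L = -3/4 kN
Load 2 — point force P=14 kN at a=12/5 m (b=L-a=8/5):
  R_A = Pb/L = 14·(8/5)/4 = 28/5 kN
  R_B = Pa/L = 14·(12/5)/4 = 42/5 kN
Load 3 — point force P=19 kN at a=8/3 m (b=L-a=4/3):
  R_A = Pb/L = 19·(4/3)/4 = 19/3 kN
  R_B = Pa/L = 19·(8/3)/4 = 38/3 kN
Superposition: R_A = 761/60 kN, R_B = 1219/60 kN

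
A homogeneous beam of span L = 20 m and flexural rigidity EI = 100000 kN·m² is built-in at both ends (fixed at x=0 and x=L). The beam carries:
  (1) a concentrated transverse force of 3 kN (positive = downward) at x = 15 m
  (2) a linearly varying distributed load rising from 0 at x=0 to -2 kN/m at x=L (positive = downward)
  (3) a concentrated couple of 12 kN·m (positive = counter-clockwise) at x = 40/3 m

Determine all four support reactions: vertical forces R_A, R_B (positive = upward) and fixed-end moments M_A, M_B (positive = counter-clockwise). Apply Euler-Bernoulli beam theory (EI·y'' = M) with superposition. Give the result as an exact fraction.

R_A = -757/160 kN, M_A = -953/48 kN·m, R_B = -1963/160 kN, M_B = 505/16 kN·m

Load 1 — point force P=3 kN at a=15 m (b=L-a=5):
  R_A = Pb²(3a+b)/L³ = 3·5²·(3·15+5)/20³ = 15/32 kN
  M_A = Pab²/L² = 3·15·5²/20² = 45/16 kN·m
  R_B = Pa²(a+3b)/L³ = 3·15²·(15+3·5)/20³ = 81/32 kN
  M_B = -Pa²b/L² = -3·15²·5/20² = -135/16 kN·m
Load 2 — triangular load w₀=-2 kN/m (0→w₀ over full span):
  R_A = 3w₀L/20 = 3·(-2)·20/20 = -6 kN
  M_A = w₀L²/30 = (-2)·20²/30 = -80/3 kN·m
  R_B = 7w₀L/20 = 7·(-2)·20/20 = -14 kN
  M_B = -w₀L²/20 = -(-2)·20²/20 = 40 kN·m
Load 3 — applied couple M₀=12 kN·m at a=40/3 m (b=L-a=20/3):
  R_A = 6M₀ab/L³ = 6·12·(40/3)·(20/3)/20³ = 4/5 kN
  M_A = M₀b(2a-b)/L² = 12·(20/3)·(2·(40/3)-(20/3))/20² = 4 kN·m
  R_B = -6M₀ab/L³ = -6·12·(40/3)·(20/3)/20³ = -4/5 kN
  M_B = M₀a(2b-a)/L² = 12·(40/3)·(2·(20/3)-(40/3))/20² = 0 kN·m
Superposition: R_A = -757/160 kN, M_A = -953/48 kN·m, R_B = -1963/160 kN, M_B = 505/16 kN·m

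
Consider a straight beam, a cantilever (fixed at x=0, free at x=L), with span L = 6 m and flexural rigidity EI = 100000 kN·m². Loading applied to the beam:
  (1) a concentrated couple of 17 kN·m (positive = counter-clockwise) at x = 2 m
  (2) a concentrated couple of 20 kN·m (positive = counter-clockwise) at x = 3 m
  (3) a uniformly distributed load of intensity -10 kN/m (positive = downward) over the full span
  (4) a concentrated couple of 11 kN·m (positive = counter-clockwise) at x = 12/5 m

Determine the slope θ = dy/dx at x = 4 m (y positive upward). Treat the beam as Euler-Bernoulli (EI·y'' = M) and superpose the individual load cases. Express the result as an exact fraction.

θ(4) = 3503/750000 rad

Load 1 — applied couple M₀=17 kN·m at a=2 m (b=L-a=4):
  θ_1 = M₀a/EI  [x>a] = 17·2/100000 = 17/50000 rad
Load 2 — applied couple M₀=20 kN·m at a=3 m (b=L-a=3):
  θ_2 = M₀a/EI  [x>a] = 20·3/100000 = 3/5000 rad
Load 3 — uniform load w=-10 kN/m over full span:
  θ_3 = -wx(x²-3Lx+3L²)/(6EI) = -(-10)·4·(4²-3·6·4+3·6²)/(6·100000) = 13/3750 rad
Load 4 — applied couple M₀=11 kN·m at a=12/5 m (b=L-a=18/5):
  θ_4 = M₀a/EI  [x>a] = 11·(12/5)/100000 = 33/125000 rad
Superposition: θ = Σ θ_i = 3503/750000 rad ≈ 0.004671 rad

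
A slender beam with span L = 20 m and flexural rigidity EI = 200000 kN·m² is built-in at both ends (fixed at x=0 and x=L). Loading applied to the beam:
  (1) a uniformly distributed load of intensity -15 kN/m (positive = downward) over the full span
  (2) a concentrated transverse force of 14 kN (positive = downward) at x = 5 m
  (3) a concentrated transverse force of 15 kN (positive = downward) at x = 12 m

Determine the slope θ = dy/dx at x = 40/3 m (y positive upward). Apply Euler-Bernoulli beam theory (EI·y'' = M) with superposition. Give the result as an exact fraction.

θ(40/3) = -8503/2700000 rad

Load 1 — uniform load w=-15 kN/m over full span:
  θ_1 = -wx(L-x)(L-2x)/(12EI) = -(-15)·(40/3)·(20-(40/3))·(20-2·(40/3))/(12·200000) = -1/270 rad
Load 2 — point force P=14 kN at a=5 m (b=L-a=15):
  θ_2 = Pa²(L-x)(2bL-(3b+a)(L-x))/(2L³EI)  [x>a] = 14·5²·(20-(40/3))·(2·15·20-(3·15+5)·(20-(40/3)))/(2·20³·200000) = 7/36000 rad
Load 3 — point force P=15 kN at a=12 m (b=L-a=8):
  θ_3 = Pa²(L-x)(2bL-(3b+a)(L-x))/(2L³EI)  [x>a] = 15·12²·(20-(40/3))·(2·8·20-(3·8+12)·(20-(40/3)))/(2·20³·200000) = 9/25000 rad
Superposition: θ = Σ θ_i = -8503/2700000 rad ≈ -0.003149 rad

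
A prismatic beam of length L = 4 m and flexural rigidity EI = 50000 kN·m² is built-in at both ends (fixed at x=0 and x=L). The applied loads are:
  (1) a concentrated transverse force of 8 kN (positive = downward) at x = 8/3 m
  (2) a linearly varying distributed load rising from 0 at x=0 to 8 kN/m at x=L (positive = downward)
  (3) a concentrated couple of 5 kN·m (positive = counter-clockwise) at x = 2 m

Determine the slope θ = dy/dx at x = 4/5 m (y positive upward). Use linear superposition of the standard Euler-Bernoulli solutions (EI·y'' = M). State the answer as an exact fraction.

Load 1 — point force P=8 kN at a=8/3 m (b=L-a=4/3):
  θ_1 = -Pb²x(2aL-(3a+b)x)/(2L³EI)  [x≤a] = -8·(4/3)²·(4/5)·(2·(8/3)·4-(3·(8/3)+(4/3))·(4/5))/(2·4³·50000) = -52/2109375 rad
Load 2 — triangular load w₀=8 kN/m (0→w₀ over full span):
  θ_2 = -w₀(2x(L-x)(L-2x)(x+2L)+x²(L-x)²)/(120LEI) = -8·(2·(4/5)·(4-(4/5))·(4-2·(4/5))·((4/5)+2·4)+(4/5)²·(4-(4/5))²)/(120·4·50000) = -224/5859375 rad
Load 3 — applied couple M₀=5 kN·m at a=2 m (b=L-a=2):
  θ_3 = (R_Ax²/2 - M_Ax)/EI  [x≤a] with R_A=15/8, M_A=5/4 = ((15/8)·(4/5)²/2 - (5/4)·(4/5))/50000 = -1/125000 rad
Superposition: θ = Σ θ_i = -29903/421875000 rad ≈ -0.000071 rad

θ(4/5) = -29903/421875000 rad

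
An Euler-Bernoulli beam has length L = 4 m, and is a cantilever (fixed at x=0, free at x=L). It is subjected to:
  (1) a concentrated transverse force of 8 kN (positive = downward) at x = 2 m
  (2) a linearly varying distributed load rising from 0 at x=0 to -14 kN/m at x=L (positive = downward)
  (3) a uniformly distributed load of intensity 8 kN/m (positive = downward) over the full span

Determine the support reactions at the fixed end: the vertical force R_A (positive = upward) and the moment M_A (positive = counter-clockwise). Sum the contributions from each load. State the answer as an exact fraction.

R_A = 12 kN, M_A = 16/3 kN·m

Load 1 — point force P=8 kN at a=2 m (b=L-a=2):
  R_A = P = 8 kN
  M_A = Pa = 8·2 = 16 kN·m
Load 2 — triangular load w₀=-14 kN/m (0→w₀ over full span):
  R_A = w₀L/2 = (-14)·4/2 = -28 kN
  M_A = w₀L²/3 = (-14)·4²/3 = -224/3 kN·m
Load 3 — uniform load w=8 kN/m over full span:
  R_A = wL = 8·4 = 32 kN
  M_A = wL²/2 = 8·4²/2 = 64 kN·m
Superposition: R_A = 12 kN, M_A = 16/3 kN·m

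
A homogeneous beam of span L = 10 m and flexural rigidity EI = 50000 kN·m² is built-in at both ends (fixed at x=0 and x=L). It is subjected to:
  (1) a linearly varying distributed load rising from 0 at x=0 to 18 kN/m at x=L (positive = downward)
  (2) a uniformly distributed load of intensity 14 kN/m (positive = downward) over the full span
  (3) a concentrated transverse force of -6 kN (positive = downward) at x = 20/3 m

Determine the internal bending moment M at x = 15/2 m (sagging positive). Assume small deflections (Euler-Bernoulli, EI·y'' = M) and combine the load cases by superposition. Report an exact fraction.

Load 1 — triangular load w₀=18 kN/m (0→w₀ over full span):
  M_1 = 3w₀Lx/20 - w₀L²/30 - w₀x³/(6L) = 3·18·10·(15/2)/20 - 18·10²/30 - 18·(15/2)³/(6·10) = 255/16 kN·m
Load 2 — uniform load w=14 kN/m over full span:
  M_2 = wLx/2 - wL²/12 - wx²/2 = 14·10·(15/2)/2 - 14·10²/12 - 14·(15/2)²/2 = 175/12 kN·m
Load 3 — point force P=-6 kN at a=20/3 m (b=L-a=10/3):
  M_3 = Pa²(a+3b)(L-x)/L³ - Pa²b/L²  [x>a] = (-6)·(20/3)²·((20/3)+3·(10/3))·(10-(15/2))/10³ - (-6)·(20/3)²·(10/3)/10² = -20/9 kN·m
Superposition: M = Σ M_i = 4075/144 kN·m ≈ 28.298611 kN·m

M(15/2) = 4075/144 kN·m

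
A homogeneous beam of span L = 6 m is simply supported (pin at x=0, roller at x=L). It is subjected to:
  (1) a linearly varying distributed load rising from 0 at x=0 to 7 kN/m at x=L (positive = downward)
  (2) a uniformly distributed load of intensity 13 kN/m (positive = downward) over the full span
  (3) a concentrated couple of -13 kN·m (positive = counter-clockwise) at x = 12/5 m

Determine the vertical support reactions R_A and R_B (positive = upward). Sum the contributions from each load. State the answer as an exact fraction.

Load 1 — triangular load w₀=7 kN/m (0→w₀ over full span):
  R_A = w₀L/6 = 7·6/6 = 7 kN
  R_B = w₀L/3 = 7·6/3 = 14 kN
Load 2 — uniform load w=13 kN/m over full span:
  R_A = wL/2 = 13·6/2 = 39 kN
  R_B = wL/2 = 13·6/2 = 39 kN
Load 3 — applied couple M₀=-13 kN·m at a=12/5 m (b=L-a=18/5):
  R_A = M₀/L = (-13)/6 = -13/6 kN
  R_B = -M₀/L = -(-13)/6 = 13/6 kN
Superposition: R_A = 263/6 kN, R_B = 331/6 kN

R_A = 263/6 kN, R_B = 331/6 kN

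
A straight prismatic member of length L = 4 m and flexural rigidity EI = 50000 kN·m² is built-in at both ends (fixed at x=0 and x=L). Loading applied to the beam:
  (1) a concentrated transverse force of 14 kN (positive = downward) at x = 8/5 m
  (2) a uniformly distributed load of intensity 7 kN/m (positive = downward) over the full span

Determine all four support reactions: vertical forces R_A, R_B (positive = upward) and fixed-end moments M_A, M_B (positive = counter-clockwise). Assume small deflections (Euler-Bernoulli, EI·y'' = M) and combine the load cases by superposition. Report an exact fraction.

Load 1 — point force P=14 kN at a=8/5 m (b=L-a=12/5):
  R_A = Pb²(3a+b)/L³ = 14·(12/5)²·(3·(8/5)+(12/5))/4³ = 1134/125 kN
  M_A = Pab²/L² = 14·(8/5)·(12/5)²/4² = 1008/125 kN·m
  R_B = Pa²(a+3b)/L³ = 14·(8/5)²·((8/5)+3·(12/5))/4³ = 616/125 kN
  M_B = -Pa²b/L² = -14·(8/5)²·(12/5)/4² = -672/125 kN·m
Load 2 — uniform load w=7 kN/m over full span:
  R_A = wL/2 = 7·4/2 = 14 kN
  M_A = wL²/12 = 7·4²/12 = 28/3 kN·m
  R_B = wL/2 = 7·4/2 = 14 kN
  M_B = -wL²/12 = -7·4²/12 = -28/3 kN·m
Superposition: R_A = 2884/125 kN, M_A = 6524/375 kN·m, R_B = 2366/125 kN, M_B = -5516/375 kN·m

R_A = 2884/125 kN, M_A = 6524/375 kN·m, R_B = 2366/125 kN, M_B = -5516/375 kN·m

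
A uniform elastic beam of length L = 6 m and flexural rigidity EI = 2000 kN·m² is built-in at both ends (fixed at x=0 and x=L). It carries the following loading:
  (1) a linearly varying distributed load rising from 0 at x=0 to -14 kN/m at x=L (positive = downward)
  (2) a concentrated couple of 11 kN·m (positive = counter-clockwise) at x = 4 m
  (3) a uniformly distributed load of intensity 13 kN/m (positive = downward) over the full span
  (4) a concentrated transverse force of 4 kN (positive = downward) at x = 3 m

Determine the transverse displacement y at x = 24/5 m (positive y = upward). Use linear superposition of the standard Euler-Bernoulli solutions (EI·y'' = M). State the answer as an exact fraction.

Load 1 — triangular load w₀=-14 kN/m (0→w₀ over full span):
  y_1 = -w₀x²(L-x)²(x+2L)/(120LEI) = -(-14)·(24/5)²·(6-(24/5))²·((24/5)+2·6)/(120·6·2000) = 10584/1953125 m
Load 2 — applied couple M₀=11 kN·m at a=4 m (b=L-a=2):
  y_2 = (R_Ax³/6 - M_Ax²/2 - M₀(x-a)²/2)/EI  [x>a] with R_A=22/9, M_A=11/3 = ((22/9)·(24/5)³/6 - (11/3)·(24/5)²/2 - 11·((24/5)-4)²/2)/2000 = -11/31250 m
Load 3 — uniform load w=13 kN/m over full span:
  y_3 = -wx²(L-x)²/(24EI) = -13·(24/5)²·(6-(24/5))²/(24·2000) = -702/78125 m
Load 4 — point force P=4 kN at a=3 m (b=L-a=3):
  y_4 = -Pa²(L-x)²(3bL-(3b+a)(L-x))/(6L³EI)  [x>a] = -4·3²·(6-(24/5))²·(3·3·6-(3·3+3)·(6-(24/5)))/(6·6³·2000) = -99/125000 m
Superposition: y = Σ y_i = -73603/15625000 m ≈ -0.004711 m

y(24/5) = -73603/15625000 m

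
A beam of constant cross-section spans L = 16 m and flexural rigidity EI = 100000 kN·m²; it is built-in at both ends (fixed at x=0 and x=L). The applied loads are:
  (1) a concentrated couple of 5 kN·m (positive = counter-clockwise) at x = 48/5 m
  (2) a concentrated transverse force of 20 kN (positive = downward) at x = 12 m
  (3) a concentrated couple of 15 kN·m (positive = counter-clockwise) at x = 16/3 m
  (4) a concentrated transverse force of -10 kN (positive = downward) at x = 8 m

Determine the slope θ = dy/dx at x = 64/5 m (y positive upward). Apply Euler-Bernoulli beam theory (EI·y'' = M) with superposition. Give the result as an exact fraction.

Load 1 — applied couple M₀=5 kN·m at a=48/5 m (b=L-a=32/5):
  θ_1 = (R_Ax²/2 - M_Ax - M₀(x-a))/EI  [x>a] with R_A=9/20, M_A=8/5 = ((9/20)·(64/5)²/2 - (8/5)·(64/5) - 5·((64/5)-(48/5)))/100000 = 3/781250 rad
Load 2 — point force P=20 kN at a=12 m (b=L-a=4):
  θ_2 = Pa²(L-x)(2bL-(3b+a)(L-x))/(2L³EI)  [x>a] = 20·12²·(16-(64/5))·(2·4·16-(3·4+12)·(16-(64/5)))/(2·16³·100000) = 9/15625 rad
Load 3 — applied couple M₀=15 kN·m at a=16/3 m (b=L-a=32/3):
  θ_3 = (R_Ax²/2 - M_Ax - M₀(x-a))/EI  [x>a] with R_A=5/4, M_A=0 = ((5/4)·(64/5)²/2 - 0·(64/5) - 15·((64/5)-(16/3)))/100000 = -3/31250 rad
Load 4 — point force P=-10 kN at a=8 m (b=L-a=8):
  θ_4 = Pa²(L-x)(2bL-(3b+a)(L-x))/(2L³EI)  [x>a] = (-10)·8²·(16-(64/5))·(2·8·16-(3·8+8)·(16-(64/5)))/(2·16³·100000) = -6/15625 rad
Superposition: θ = Σ θ_i = 39/390625 rad ≈ 0.000100 rad

θ(64/5) = 39/390625 rad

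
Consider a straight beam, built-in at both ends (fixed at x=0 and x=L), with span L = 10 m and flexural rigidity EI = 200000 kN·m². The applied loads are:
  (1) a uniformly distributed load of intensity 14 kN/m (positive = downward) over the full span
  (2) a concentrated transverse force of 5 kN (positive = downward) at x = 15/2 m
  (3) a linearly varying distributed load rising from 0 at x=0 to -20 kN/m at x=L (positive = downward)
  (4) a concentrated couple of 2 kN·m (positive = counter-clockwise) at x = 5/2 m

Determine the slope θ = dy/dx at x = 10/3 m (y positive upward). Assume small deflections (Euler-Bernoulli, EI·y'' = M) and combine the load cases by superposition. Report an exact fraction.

θ(10/3) = -4513/38880000 rad

Load 1 — uniform load w=14 kN/m over full span:
  θ_1 = -wx(L-x)(L-2x)/(12EI) = -14·(10/3)·(10-(10/3))·(10-2·(10/3))/(12·200000) = -7/16200 rad
Load 2 — point force P=5 kN at a=15/2 m (b=L-a=5/2):
  θ_2 = -Pb²x(2aL-(3a+b)x)/(2L³EI)  [x≤a] = -5·(5/2)²·(10/3)·(2·(15/2)·10-(3·(15/2)+(5/2))·(10/3))/(2·10³·200000) = -1/57600 rad
Load 3 — triangular load w₀=-20 kN/m (0→w₀ over full span):
  θ_3 = -w₀(2x(L-x)(L-2x)(x+2L)+x²(L-x)²)/(120LEI) = -(-20)·(2·(10/3)·(10-(10/3))·(10-2·(10/3))·((10/3)+2·10)+(10/3)²·(10-(10/3))²)/(120·10·200000) = 2/6075 rad
Load 4 — applied couple M₀=2 kN·m at a=5/2 m (b=L-a=15/2):
  θ_4 = (R_Ax²/2 - M_Ax - M₀(x-a))/EI  [x>a] with R_A=9/40, M_A=-3/8 = ((9/40)·(10/3)²/2 - (-3/8)·(10/3) - 2·((10/3)-(5/2)))/200000 = 1/240000 rad
Superposition: θ = Σ θ_i = -4513/38880000 rad ≈ -0.000116 rad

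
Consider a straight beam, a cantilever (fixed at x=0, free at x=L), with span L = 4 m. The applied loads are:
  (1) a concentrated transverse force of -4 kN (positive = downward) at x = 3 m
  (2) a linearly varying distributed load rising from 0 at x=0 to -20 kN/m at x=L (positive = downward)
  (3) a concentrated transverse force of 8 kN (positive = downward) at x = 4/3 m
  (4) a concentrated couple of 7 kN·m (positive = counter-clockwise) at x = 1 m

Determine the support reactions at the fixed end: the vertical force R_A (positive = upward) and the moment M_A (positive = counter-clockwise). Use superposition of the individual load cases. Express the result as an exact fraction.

Load 1 — point force P=-4 kN at a=3 m (b=L-a=1):
  R_A = P = (-4) = -4 kN
  M_A = Pa = (-4)·3 = -12 kN·m
Load 2 — triangular load w₀=-20 kN/m (0→w₀ over full span):
  R_A = w₀L/2 = (-20)·4/2 = -40 kN
  M_A = w₀L²/3 = (-20)·4²/3 = -320/3 kN·m
Load 3 — point force P=8 kN at a=4/3 m (b=L-a=8/3):
  R_A = P = 8 kN
  M_A = Pa = 8·(4/3) = 32/3 kN·m
Load 4 — applied couple M₀=7 kN·m at a=1 m (b=L-a=3):
  R_A = 0 kN
  M_A = -M₀ = -7 kN·m
Superposition: R_A = -36 kN, M_A = -115 kN·m

R_A = -36 kN, M_A = -115 kN·m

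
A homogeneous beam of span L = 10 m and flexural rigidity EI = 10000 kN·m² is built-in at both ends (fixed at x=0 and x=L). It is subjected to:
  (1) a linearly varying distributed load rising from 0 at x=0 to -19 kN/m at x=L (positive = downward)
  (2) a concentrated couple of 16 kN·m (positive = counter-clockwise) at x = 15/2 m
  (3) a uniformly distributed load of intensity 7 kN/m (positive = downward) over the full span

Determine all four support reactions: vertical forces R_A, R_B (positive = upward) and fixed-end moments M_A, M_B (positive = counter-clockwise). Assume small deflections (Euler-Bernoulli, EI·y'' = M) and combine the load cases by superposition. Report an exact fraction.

Load 1 — triangular load w₀=-19 kN/m (0→w₀ over full span):
  R_A = 3w₀L/20 = 3·(-19)·10/20 = -57/2 kN
  M_A = w₀L²/30 = (-19)·10²/30 = -190/3 kN·m
  R_B = 7w₀L/20 = 7·(-19)·10/20 = -133/2 kN
  M_B = -w₀L²/20 = -(-19)·10²/20 = 95 kN·m
Load 2 — applied couple M₀=16 kN·m at a=15/2 m (b=L-a=5/2):
  R_A = 6M₀ab/L³ = 6·16·(15/2)·(5/2)/10³ = 9/5 kN
  M_A = M₀b(2a-b)/L² = 16·(5/2)·(2·(15/2)-(5/2))/10² = 5 kN·m
  R_B = -6M₀ab/L³ = -6·16·(15/2)·(5/2)/10³ = -9/5 kN
  M_B = M₀a(2b-a)/L² = 16·(15/2)·(2·(5/2)-(15/2))/10² = -3 kN·m
Load 3 — uniform load w=7 kN/m over full span:
  R_A = wL/2 = 7·10/2 = 35 kN
  M_A = wL²/12 = 7·10²/12 = 175/3 kN·m
  R_B = wL/2 = 7·10/2 = 35 kN
  M_B = -wL²/12 = -7·10²/12 = -175/3 kN·m
Superposition: R_A = 83/10 kN, M_A = 0 kN·m, R_B = -333/10 kN, M_B = 101/3 kN·m

R_A = 83/10 kN, M_A = 0 kN·m, R_B = -333/10 kN, M_B = 101/3 kN·m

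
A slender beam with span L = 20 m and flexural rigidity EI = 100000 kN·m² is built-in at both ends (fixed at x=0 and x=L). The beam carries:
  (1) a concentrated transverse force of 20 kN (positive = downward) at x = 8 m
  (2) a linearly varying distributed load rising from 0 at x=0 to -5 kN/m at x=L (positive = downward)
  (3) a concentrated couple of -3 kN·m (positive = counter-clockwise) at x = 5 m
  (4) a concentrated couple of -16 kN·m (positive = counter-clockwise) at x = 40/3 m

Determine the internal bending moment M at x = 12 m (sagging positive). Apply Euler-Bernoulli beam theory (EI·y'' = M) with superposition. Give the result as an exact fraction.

M(12) = -12187/400 kN·m

Load 1 — point force P=20 kN at a=8 m (b=L-a=12):
  M_1 = Pa²(a+3b)(L-x)/L³ - Pa²b/L²  [x>a] = 20·8²·(8+3·12)·(20-12)/20³ - 20·8²·12/20² = 448/25 kN·m
Load 2 — triangular load w₀=-5 kN/m (0→w₀ over full span):
  M_2 = 3w₀Lx/20 - w₀L²/30 - w₀x³/(6L) = 3·(-5)·20·12/20 - (-5)·20²/30 - (-5)·12³/(6·20) = -124/3 kN·m
Load 3 — applied couple M₀=-3 kN·m at a=5 m (b=L-a=15):
  M_3 = R_Ax - M_A - M₀  [x>a] with R_A=-27/160, M_A=9/16 = (-27/160)·12 - (9/16) - (-3) = 33/80 kN·m
Load 4 — applied couple M₀=-16 kN·m at a=40/3 m (b=L-a=20/3):
  M_4 = R_Ax - M_A  [x≤a] with R_A=-16/15, M_A=-16/3 = (-16/15)·12 - (-16/3) = -112/15 kN·m
Superposition: M = Σ M_i = -12187/400 kN·m ≈ -30.467500 kN·m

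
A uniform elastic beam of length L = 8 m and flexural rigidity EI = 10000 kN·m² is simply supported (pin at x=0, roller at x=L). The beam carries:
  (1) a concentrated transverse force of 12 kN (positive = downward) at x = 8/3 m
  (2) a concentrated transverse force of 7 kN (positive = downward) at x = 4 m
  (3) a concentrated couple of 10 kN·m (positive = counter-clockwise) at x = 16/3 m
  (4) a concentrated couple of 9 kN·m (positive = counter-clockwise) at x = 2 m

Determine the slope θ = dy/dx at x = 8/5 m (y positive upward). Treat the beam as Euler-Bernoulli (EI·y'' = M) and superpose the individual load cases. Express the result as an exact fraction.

Load 1 — point force P=12 kN at a=8/3 m (b=L-a=16/3):
  θ_1 = -Pb(L²-b²-3x²)/(6LEI)  [x≤a] = -12·(16/3)·(8²-(16/3)²-3·(8/5)²)/(6·8·10000) = -1568/421875 rad
Load 2 — point force P=7 kN at a=4 m (b=L-a=4):
  θ_2 = -Pb(L²-b²-3x²)/(6LEI)  [x≤a] = -7·4·(8²-4²-3·(8/5)²)/(6·8·10000) = -147/62500 rad
Load 3 — applied couple M₀=10 kN·m at a=16/3 m (b=L-a=8/3):
  θ_3 = (M₀x²/(2L)+C₁)/EI  [x≤a] with C₁=M₀(3b²-L²)/(6L)=-80/9 = (10·(8/5)²/(2·8)+(-80/9))/10000 = -41/56250 rad
Load 4 — applied couple M₀=9 kN·m at a=2 m (b=L-a=6):
  θ_4 = (M₀x²/(2L)+C₁)/EI  [x≤a] with C₁=M₀(3b²-L²)/(6L)=33/4 = (9·(8/5)²/(2·8)+(33/4))/10000 = 969/1000000 rad
Superposition: θ = Σ θ_i = -157373/27000000 rad ≈ -0.005829 rad

θ(8/5) = -157373/27000000 rad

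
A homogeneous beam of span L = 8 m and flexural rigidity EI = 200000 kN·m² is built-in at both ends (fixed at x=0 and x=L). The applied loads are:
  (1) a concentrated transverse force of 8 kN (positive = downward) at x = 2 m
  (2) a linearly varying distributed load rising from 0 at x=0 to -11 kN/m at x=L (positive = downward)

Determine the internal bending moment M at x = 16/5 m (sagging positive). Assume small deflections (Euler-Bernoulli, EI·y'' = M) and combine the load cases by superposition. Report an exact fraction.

M(16/5) = -1033/125 kN·m

Load 1 — point force P=8 kN at a=2 m (b=L-a=6):
  M_1 = Pa²(a+3b)(L-x)/L³ - Pa²b/L²  [x>a] = 8·2²·(2+3·6)·(8-(16/5))/8³ - 8·2²·6/8² = 3 kN·m
Load 2 — triangular load w₀=-11 kN/m (0→w₀ over full span):
  M_2 = 3w₀Lx/20 - w₀L²/30 - w₀x³/(6L) = 3·(-11)·8·(16/5)/20 - (-11)·8²/30 - (-11)·(16/5)³/(6·8) = -1408/125 kN·m
Superposition: M = Σ M_i = -1033/125 kN·m ≈ -8.264000 kN·m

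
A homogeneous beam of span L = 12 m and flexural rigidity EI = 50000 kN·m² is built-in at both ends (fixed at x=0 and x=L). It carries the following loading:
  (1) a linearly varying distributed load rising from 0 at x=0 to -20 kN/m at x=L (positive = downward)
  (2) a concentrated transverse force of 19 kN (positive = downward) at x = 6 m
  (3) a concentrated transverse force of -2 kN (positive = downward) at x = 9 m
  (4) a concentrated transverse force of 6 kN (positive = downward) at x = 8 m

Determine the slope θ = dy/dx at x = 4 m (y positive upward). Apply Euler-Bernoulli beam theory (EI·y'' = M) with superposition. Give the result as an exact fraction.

θ(4) = 31/22500 rad

Load 1 — triangular load w₀=-20 kN/m (0→w₀ over full span):
  θ_1 = -w₀(2x(L-x)(L-2x)(x+2L)+x²(L-x)²)/(120LEI) = -(-20)·(2·4·(12-4)·(12-2·4)·(4+2·12)+4²·(12-4)²)/(120·12·50000) = 64/28125 rad
Load 2 — point force P=19 kN at a=6 m (b=L-a=6):
  θ_2 = -Pb²x(2aL-(3a+b)x)/(2L³EI)  [x≤a] = -19·6²·4·(2·6·12-(3·6+6)·4)/(2·12³·50000) = -19/25000 rad
Load 3 — point force P=-2 kN at a=9 m (b=L-a=3):
  θ_3 = -Pb²x(2aL-(3a+b)x)/(2L³EI)  [x≤a] = -(-2)·3²·4·(2·9·12-(3·9+3)·4)/(2·12³·50000) = 1/25000 rad
Load 4 — point force P=6 kN at a=8 m (b=L-a=4):
  θ_4 = -Pb²x(2aL-(3a+b)x)/(2L³EI)  [x≤a] = -6·4²·4·(2·8·12-(3·8+4)·4)/(2·12³·50000) = -1/5625 rad
Superposition: θ = Σ θ_i = 31/22500 rad ≈ 0.001378 rad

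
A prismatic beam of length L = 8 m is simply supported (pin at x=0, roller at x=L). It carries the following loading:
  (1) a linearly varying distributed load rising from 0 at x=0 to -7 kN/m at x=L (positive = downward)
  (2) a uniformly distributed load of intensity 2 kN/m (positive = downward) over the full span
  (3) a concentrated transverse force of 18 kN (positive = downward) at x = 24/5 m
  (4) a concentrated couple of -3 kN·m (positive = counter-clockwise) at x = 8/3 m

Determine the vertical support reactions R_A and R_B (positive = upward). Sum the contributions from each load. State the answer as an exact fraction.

R_A = 659/120 kN, R_B = 61/120 kN

Load 1 — triangular load w₀=-7 kN/m (0→w₀ over full span):
  R_A = w₀L/6 = (-7)·8/6 = -28/3 kN
  R_B = w₀L/3 = (-7)·8/3 = -56/3 kN
Load 2 — uniform load w=2 kN/m over full span:
  R_A = wL/2 = 2·8/2 = 8 kN
  R_B = wL/2 = 2·8/2 = 8 kN
Load 3 — point force P=18 kN at a=24/5 m (b=L-a=16/5):
  R_A = Pb/L = 18·(16/5)/8 = 36/5 kN
  R_B = Pa/L = 18·(24/5)/8 = 54/5 kN
Load 4 — applied couple M₀=-3 kN·m at a=8/3 m (b=L-a=16/3):
  R_A = M₀/L = (-3)/8 = -3/8 kN
  R_B = -M₀/L = -(-3)/8 = 3/8 kN
Superposition: R_A = 659/120 kN, R_B = 61/120 kN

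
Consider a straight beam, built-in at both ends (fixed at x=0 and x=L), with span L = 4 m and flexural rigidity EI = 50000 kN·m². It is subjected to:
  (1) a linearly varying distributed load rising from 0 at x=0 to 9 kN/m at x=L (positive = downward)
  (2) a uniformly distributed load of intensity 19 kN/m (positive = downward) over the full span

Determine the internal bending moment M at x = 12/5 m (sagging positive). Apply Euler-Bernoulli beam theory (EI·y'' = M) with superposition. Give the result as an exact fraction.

Load 1 — triangular load w₀=9 kN/m (0→w₀ over full span):
  M_1 = 3w₀Lx/20 - w₀L²/30 - w₀x³/(6L) = 3·9·4·(12/5)/20 - 9·4²/30 - 9·(12/5)³/(6·4) = 372/125 kN·m
Load 2 — uniform load w=19 kN/m over full span:
  M_2 = wLx/2 - wL²/12 - wx²/2 = 19·4·(12/5)/2 - 19·4²/12 - 19·(12/5)²/2 = 836/75 kN·m
Superposition: M = Σ M_i = 5296/375 kN·m ≈ 14.122667 kN·m

M(12/5) = 5296/375 kN·m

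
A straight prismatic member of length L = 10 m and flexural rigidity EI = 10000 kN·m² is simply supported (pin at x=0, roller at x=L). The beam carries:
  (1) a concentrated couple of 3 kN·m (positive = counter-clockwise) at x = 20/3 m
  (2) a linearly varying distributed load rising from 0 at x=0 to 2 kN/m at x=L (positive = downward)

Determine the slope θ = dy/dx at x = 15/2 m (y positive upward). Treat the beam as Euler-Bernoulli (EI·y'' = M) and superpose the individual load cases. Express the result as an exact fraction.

Load 1 — applied couple M₀=3 kN·m at a=20/3 m (b=L-a=10/3):
  θ_1 = (M₀x²/(2L)-M₀(x-a)+C₁)/EI  [x>a] with C₁=M₀(3b²-L²)/(6L)=-10/3 = (3·(15/2)²/(2·10)-3·((15/2)-(20/3))+(-10/3))/10000 = 1/3840 rad
Load 2 — triangular load w₀=2 kN/m (0→w₀ over full span):
  θ_2 = -w₀(7L⁴-30L²x²+15x⁴)/(360LEI) = -2·(7·10⁴-30·10²·(15/2)²+15·(15/2)⁴)/(360·10·10000) = 1313/460800 rad
Superposition: θ = Σ θ_i = 1433/460800 rad ≈ 0.003110 rad

θ(15/2) = 1433/460800 rad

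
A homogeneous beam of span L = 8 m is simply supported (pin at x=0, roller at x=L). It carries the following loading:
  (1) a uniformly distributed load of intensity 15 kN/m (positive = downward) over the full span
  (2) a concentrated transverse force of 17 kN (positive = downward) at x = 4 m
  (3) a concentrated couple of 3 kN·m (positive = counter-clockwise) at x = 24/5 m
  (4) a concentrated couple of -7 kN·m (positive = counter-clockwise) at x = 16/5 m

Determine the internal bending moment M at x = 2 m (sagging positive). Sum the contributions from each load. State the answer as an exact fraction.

Load 1 — uniform load w=15 kN/m over full span:
  M_1 = wx(L-x)/2 = 15·2·(8-2)/2 = 90 kN·m
Load 2 — point force P=17 kN at a=4 m (b=L-a=4):
  M_2 = Pbx/L  [x≤a] = 17·4·2/8 = 17 kN·m
Load 3 — applied couple M₀=3 kN·m at a=24/5 m (b=L-a=16/5):
  M_3 = M₀x/L  [x≤a] = 3·2/8 = 3/4 kN·m
Load 4 — applied couple M₀=-7 kN·m at a=16/5 m (b=L-a=24/5):
  M_4 = M₀x/L  [x≤a] = (-7)·2/8 = -7/4 kN·m
Superposition: M = Σ M_i = 106 kN·m ≈ 106.000000 kN·m

M(2) = 106 kN·m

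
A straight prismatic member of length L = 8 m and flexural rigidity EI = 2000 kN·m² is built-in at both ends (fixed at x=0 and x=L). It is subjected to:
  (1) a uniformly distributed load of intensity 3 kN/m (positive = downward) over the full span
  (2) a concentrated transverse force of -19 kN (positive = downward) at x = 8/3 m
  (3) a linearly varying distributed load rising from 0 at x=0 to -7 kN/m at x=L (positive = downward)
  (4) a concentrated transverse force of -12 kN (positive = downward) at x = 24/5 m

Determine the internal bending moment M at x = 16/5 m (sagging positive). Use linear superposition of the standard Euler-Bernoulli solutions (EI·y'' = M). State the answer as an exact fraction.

Load 1 — uniform load w=3 kN/m over full span:
  M_1 = wLx/2 - wL²/12 - wx²/2 = 3·8·(16/5)/2 - 3·8²/12 - 3·(16/5)²/2 = 176/25 kN·m
Load 2 — point force P=-19 kN at a=8/3 m (b=L-a=16/3):
  M_2 = Pa²(a+3b)(L-x)/L³ - Pa²b/L²  [x>a] = (-19)·(8/3)²·((8/3)+3·(16/3))·(8-(16/5))/8³ - (-19)·(8/3)²·(16/3)/8² = -1672/135 kN·m
Load 3 — triangular load w₀=-7 kN/m (0→w₀ over full span):
  M_3 = 3w₀Lx/20 - w₀L²/30 - w₀x³/(6L) = 3·(-7)·8·(16/5)/20 - (-7)·8²/30 - (-7)·(16/5)³/(6·8) = -896/125 kN·m
Load 4 — point force P=-12 kN at a=24/5 m (b=L-a=16/5):
  M_4 = Pb²(3a+b)x/L³ - Pab²/L²  [x≤a] = (-12)·(16/5)²·(3·(24/5)+(16/5))·(16/5)/8³ - (-12)·(24/5)·(16/5)²/8² = -2688/625 kN·m
Superposition: M = Σ M_i = -283736/16875 kN·m ≈ -16.813985 kN·m

M(16/5) = -283736/16875 kN·m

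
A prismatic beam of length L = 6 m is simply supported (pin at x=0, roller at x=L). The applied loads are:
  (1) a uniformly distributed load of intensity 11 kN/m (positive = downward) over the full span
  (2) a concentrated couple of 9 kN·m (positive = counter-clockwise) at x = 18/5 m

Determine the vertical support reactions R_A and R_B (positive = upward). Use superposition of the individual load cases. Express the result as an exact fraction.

R_A = 69/2 kN, R_B = 63/2 kN

Load 1 — uniform load w=11 kN/m over full span:
  R_A = wL/2 = 11·6/2 = 33 kN
  R_B = wL/2 = 11·6/2 = 33 kN
Load 2 — applied couple M₀=9 kN·m at a=18/5 m (b=L-a=12/5):
  R_A = M₀/L = 9/6 = 3/2 kN
  R_B = -M₀/L = -9/6 = -3/2 kN
Superposition: R_A = 69/2 kN, R_B = 63/2 kN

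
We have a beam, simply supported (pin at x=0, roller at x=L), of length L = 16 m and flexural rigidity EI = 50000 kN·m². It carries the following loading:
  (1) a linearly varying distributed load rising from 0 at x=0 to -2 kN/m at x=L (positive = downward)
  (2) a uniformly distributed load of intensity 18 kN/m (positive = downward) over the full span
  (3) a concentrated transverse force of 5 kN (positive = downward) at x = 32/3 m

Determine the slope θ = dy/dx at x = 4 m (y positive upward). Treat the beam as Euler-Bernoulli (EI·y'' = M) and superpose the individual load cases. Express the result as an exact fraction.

θ(4) = -206947/5062500 rad

Load 1 — triangular load w₀=-2 kN/m (0→w₀ over full span):
  θ_1 = -w₀(7L⁴-30L²x²+15x⁴)/(360LEI) = -(-2)·(7·16⁴-30·16²·4²+15·4⁴)/(360·16·50000) = 1327/562500 rad
Load 2 — uniform load w=18 kN/m over full span:
  θ_2 = -w(L³-6Lx²+4x³)/(24EI) = -18·(16³-6·16·4²+4·4³)/(24·50000) = -132/3125 rad
Load 3 — point force P=5 kN at a=32/3 m (b=L-a=16/3):
  θ_3 = -Pb(L²-b²-3x²)/(6LEI)  [x≤a] = -5·(16/3)·(16²-(16/3)²-3·4²)/(6·16·50000) = -101/101250 rad
Superposition: θ = Σ θ_i = -206947/5062500 rad ≈ -0.040878 rad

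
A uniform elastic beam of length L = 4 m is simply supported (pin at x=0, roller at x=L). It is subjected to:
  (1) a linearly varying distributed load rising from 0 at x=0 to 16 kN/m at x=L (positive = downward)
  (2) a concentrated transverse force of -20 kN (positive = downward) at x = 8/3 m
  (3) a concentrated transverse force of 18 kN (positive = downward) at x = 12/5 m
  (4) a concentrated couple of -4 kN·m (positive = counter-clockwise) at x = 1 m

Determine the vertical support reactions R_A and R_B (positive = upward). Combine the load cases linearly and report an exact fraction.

Load 1 — triangular load w₀=16 kN/m (0→w₀ over full span):
  R_A = w₀L/6 = 16·4/6 = 32/3 kN
  R_B = w₀L/3 = 16·4/3 = 64/3 kN
Load 2 — point force P=-20 kN at a=8/3 m (b=L-a=4/3):
  R_A = Pb/L = (-20)·(4/3)/4 = -20/3 kN
  R_B = Pa/L = (-20)·(8/3)/4 = -40/3 kN
Load 3 — point force P=18 kN at a=12/5 m (b=L-a=8/5):
  R_A = Pb/L = 18·(8/5)/4 = 36/5 kN
  R_B = Pa/L = 18·(12/5)/4 = 54/5 kN
Load 4 — applied couple M₀=-4 kN·m at a=1 m (b=L-a=3):
  R_A = M₀/L = (-4)/4 = -1 kN
  R_B = -M₀/L = -(-4)/4 = 1 kN
Superposition: R_A = 51/5 kN, R_B = 99/5 kN

R_A = 51/5 kN, R_B = 99/5 kN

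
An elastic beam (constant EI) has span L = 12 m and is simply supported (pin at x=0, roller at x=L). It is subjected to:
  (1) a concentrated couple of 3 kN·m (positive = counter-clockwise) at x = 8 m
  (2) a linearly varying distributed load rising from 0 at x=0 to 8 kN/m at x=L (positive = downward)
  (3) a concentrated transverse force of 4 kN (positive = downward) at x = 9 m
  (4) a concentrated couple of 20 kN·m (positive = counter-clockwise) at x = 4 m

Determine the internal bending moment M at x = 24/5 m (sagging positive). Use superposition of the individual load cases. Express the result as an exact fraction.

Load 1 — applied couple M₀=3 kN·m at a=8 m (b=L-a=4):
  M_1 = M₀x/L  [x≤a] = 3·(24/5)/12 = 6/5 kN·m
Load 2 — triangular load w₀=8 kN/m (0→w₀ over full span):
  M_2 = w₀Lx/6 - w₀x³/(6L) = 8·12·(24/5)/6 - 8·(24/5)³/(6·12) = 8064/125 kN·m
Load 3 — point force P=4 kN at a=9 m (b=L-a=3):
  M_3 = Pbx/L  [x≤a] = 4·3·(24/5)/12 = 24/5 kN·m
Load 4 — applied couple M₀=20 kN·m at a=4 m (b=L-a=8):
  M_4 = M₀x/L - M₀  [x>a] = 20·(24/5)/12 - 20 = -12 kN·m
Superposition: M = Σ M_i = 7314/125 kN·m ≈ 58.512000 kN·m

M(24/5) = 7314/125 kN·m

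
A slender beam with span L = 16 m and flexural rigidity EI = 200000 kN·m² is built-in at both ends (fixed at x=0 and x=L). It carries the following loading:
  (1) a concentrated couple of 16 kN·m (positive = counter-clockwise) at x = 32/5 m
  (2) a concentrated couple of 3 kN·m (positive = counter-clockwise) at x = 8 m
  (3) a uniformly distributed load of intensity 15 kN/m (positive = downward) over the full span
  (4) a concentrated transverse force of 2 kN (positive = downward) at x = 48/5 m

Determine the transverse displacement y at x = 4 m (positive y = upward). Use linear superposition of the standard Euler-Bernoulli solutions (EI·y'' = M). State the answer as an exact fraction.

y(4) = -21901/3000000 m

Load 1 — applied couple M₀=16 kN·m at a=32/5 m (b=L-a=48/5):
  y_1 = (R_Ax³/6 - M_Ax²/2)/EI  [x≤a] with R_A=36/25, M_A=48/25 = ((36/25)·4³/6 - (48/25)·4²/2)/200000 = 0 m
Load 2 — applied couple M₀=3 kN·m at a=8 m (b=L-a=8):
  y_2 = (R_Ax³/6 - M_Ax²/2)/EI  [x≤a] with R_A=9/32, M_A=3/4 = ((9/32)·4³/6 - (3/4)·4²/2)/200000 = -3/200000 m
Load 3 — uniform load w=15 kN/m over full span:
  y_3 = -wx²(L-x)²/(24EI) = -15·4²·(16-4)²/(24·200000) = -9/1250 m
Load 4 — point force P=2 kN at a=48/5 m (b=L-a=32/5):
  y_4 = -Pb²x²(3aL-(3a+b)x)/(6L³EI)  [x≤a] = -2·(32/5)²·4²·(3·(48/5)·16-(3·(48/5)+(32/5))·4)/(6·16³·200000) = -4/46875 m
Superposition: y = Σ y_i = -21901/3000000 m ≈ -0.007300 m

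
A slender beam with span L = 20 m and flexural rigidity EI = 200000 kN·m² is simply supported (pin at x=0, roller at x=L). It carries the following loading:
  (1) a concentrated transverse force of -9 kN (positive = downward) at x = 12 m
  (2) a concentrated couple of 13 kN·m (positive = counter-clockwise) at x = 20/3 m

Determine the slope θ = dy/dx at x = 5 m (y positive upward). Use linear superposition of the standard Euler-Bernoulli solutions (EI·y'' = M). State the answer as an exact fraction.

Load 1 — point force P=-9 kN at a=12 m (b=L-a=8):
  θ_1 = -Pb(L²-b²-3x²)/(6LEI)  [x≤a] = -(-9)·8·(20²-8²-3·5²)/(6·20·200000) = 783/1000000 rad
Load 2 — applied couple M₀=13 kN·m at a=20/3 m (b=L-a=40/3):
  θ_2 = (M₀x²/(2L)+C₁)/EI  [x≤a] with C₁=M₀(3b²-L²)/(6L)=130/9 = (13·5²/(2·20)+(130/9))/200000 = 13/115200 rad
Superposition: θ = Σ θ_i = 64501/72000000 rad ≈ 0.000896 rad

θ(5) = 64501/72000000 rad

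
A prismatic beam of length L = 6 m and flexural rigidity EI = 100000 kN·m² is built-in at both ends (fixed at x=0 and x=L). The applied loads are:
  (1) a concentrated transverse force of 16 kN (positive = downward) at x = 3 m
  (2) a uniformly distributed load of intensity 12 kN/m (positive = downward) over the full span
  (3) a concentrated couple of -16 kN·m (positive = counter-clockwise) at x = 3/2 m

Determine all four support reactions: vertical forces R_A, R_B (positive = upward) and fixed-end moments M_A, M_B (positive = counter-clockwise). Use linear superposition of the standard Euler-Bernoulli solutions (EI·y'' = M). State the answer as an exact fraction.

R_A = 41 kN, M_A = 51 kN·m, R_B = 47 kN, M_B = -53 kN·m

Load 1 — point force P=16 kN at a=3 m (b=L-a=3):
  R_A = Pb²(3a+b)/L³ = 16·3²·(3·3+3)/6³ = 8 kN
  M_A = Pab²/L² = 16·3·3²/6² = 12 kN·m
  R_B = Pa²(a+3b)/L³ = 16·3²·(3+3·3)/6³ = 8 kN
  M_B = -Pa²b/L² = -16·3²·3/6² = -12 kN·m
Load 2 — uniform load w=12 kN/m over full span:
  R_A = wL/2 = 12·6/2 = 36 kN
  M_A = wL²/12 = 12·6²/12 = 36 kN·m
  R_B = wL/2 = 12·6/2 = 36 kN
  M_B = -wL²/12 = -12·6²/12 = -36 kN·m
Load 3 — applied couple M₀=-16 kN·m at a=3/2 m (b=L-a=9/2):
  R_A = 6M₀ab/L³ = 6·(-16)·(3/2)·(9/2)/6³ = -3 kN
  M_A = M₀b(2a-b)/L² = (-16)·(9/2)·(2·(3/2)-(9/2))/6² = 3 kN·m
  R_B = -6M₀ab/L³ = -6·(-16)·(3/2)·(9/2)/6³ = 3 kN
  M_B = M₀a(2b-a)/L² = (-16)·(3/2)·(2·(9/2)-(3/2))/6² = -5 kN·m
Superposition: R_A = 41 kN, M_A = 51 kN·m, R_B = 47 kN, M_B = -53 kN·m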